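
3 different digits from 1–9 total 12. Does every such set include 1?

No

Counterexample: {2,3,7} sums to 12 without using 1.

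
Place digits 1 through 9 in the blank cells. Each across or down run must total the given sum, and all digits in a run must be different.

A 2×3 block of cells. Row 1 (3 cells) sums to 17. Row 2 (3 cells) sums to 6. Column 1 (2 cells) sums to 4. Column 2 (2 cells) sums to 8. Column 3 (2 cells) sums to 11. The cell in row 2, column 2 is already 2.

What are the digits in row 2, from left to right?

1 2 3

6 in 3 cells must be {1,2,3}; 4 in 2 cells must be {1,3}.
(1,2) = 8 − 2 = 6 completes the 8 down.
(2,3) = 3: the only remaining digit allowed by both the 6 across and the 11 down.
Given what's placed, (1,1) must be 3 to fit the 17 across and 4 down.
(1,3) = 17 − 9 = 8 completes the 17 across.
(2,1) = 6 − 5 = 1 completes the 6 across.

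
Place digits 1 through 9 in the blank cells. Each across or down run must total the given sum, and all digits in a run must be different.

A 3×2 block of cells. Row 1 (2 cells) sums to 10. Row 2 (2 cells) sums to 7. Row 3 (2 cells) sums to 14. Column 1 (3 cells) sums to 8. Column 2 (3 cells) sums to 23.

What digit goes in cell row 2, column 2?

23 in 3 cells must be {6,8,9}.
The 7 across and the 23 down share only 6, so (2,2) = 6.
The 14 across and the 8 down share only 5, so (3,1) = 5.
(3,2) = 14 − 5 = 9 completes the 14 across.
(1,2) = 23 − 15 = 8 completes the 23 down.
(2,1) = 7 − 6 = 1 completes the 7 across.
(1,1) = 10 − 8 = 2 completes the 10 across.

6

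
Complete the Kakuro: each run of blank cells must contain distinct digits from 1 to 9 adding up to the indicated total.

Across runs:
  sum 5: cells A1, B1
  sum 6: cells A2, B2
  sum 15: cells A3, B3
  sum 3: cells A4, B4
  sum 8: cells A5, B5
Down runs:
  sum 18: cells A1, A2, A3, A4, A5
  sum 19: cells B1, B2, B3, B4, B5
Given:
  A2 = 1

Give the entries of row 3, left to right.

3 in 2 cells must be {1,2}.
B2 = 6 − 1 = 5 completes the 6 across.
A4 = 2: the only remaining digit allowed by both the 3 across and the 18 down.
B4 = 3 − 2 = 1 completes the 3 across.
No cell is forced outright now. A1 can only be 3 or 4 (the digits allowed by both its 5 across and its 18 down). If A1 = 4: then B1 would have to be in {1} for the 5 across but in {2,3,4,6,7,8} for the 19 down — contradiction. So A1 = 3.
B1 = 5 − 3 = 2 completes the 5 across.
No cell is forced outright now. A5 can only be 5 or 7 (the digits allowed by both its 8 across and its 18 down). If A5 = 7: then A3 would have to be in {6,7,8,9} for the 15 across but in {5} for the 18 down — contradiction. So A5 = 5.
A3 = 18 − 11 = 7 completes the 18 down.
B3 = 15 − 7 = 8 completes the 15 across.

7, 8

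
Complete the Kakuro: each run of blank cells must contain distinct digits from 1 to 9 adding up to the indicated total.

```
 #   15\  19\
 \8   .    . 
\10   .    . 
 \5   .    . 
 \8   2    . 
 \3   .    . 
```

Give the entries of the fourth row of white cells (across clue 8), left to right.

3 in 2 cells must be {1,2}; 15 in 5 cells must be {1,2,3,4,5}.
R4C2 = 8 − 2 = 6 completes the 8 across.

2 6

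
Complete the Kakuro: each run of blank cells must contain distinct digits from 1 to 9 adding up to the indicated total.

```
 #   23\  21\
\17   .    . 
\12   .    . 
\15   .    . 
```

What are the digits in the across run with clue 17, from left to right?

9, 8

17 in 2 cells must be {8,9}; 23 in 3 cells must be {6,8,9}.
Nothing is forced directly, so branch on R1C1, whose candidates are 8 or 9. If R1C1 = 8: that forces R1C2 = 9, R2C1 = 9, after which R2C2 would have to be in {3} for the 12 across but in {4,5,7,8} for the 21 down — contradiction. So R1C1 = 9.
R1C2 = 17 − 9 = 8 completes the 17 across.
Given what's placed, R2C1 must be 8 to fit the 12 across and 23 down.
R2C2 = 12 − 8 = 4 completes the 12 across.
R3C1 = 23 − 17 = 6 completes the 23 down.
R3C2 = 15 − 6 = 9 completes the 15 across.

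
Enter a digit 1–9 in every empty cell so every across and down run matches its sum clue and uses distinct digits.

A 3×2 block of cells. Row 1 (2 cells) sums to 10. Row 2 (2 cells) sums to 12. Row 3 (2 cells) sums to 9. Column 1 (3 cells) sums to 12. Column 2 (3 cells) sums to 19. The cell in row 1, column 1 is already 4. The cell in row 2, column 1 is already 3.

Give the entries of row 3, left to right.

5 4

(1,2) = 10 − 4 = 6 completes the 10 across.
(2,2) = 12 − 3 = 9 completes the 12 across.
(3,1) = 12 − 7 = 5 completes the 12 down.
(3,2) = 9 − 5 = 4 completes the 9 across.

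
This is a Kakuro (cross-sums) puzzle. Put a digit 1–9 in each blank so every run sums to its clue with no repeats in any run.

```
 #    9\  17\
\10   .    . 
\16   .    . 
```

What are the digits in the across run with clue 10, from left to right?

2 8

16 in 2 cells must be {7,9}; 17 in 2 cells must be {8,9}.
The 16 across and the 9 down share only 7, so R2C1 = 7.
R2C2 = 16 − 7 = 9 completes the 16 across.
R1C1 = 9 − 7 = 2 completes the 9 down.
R1C2 = 10 − 2 = 8 completes the 10 across.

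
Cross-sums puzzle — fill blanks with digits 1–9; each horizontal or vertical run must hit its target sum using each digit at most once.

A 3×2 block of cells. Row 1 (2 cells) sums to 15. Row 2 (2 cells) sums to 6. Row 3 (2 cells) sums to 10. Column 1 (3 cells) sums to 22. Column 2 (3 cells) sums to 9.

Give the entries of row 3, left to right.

8, 2

The 15 across and the 9 down share only 6, so (1,2) = 6.
The 6 across and the 22 down share only 5, so (2,1) = 5.
(2,2) = 6 − 5 = 1 completes the 6 across.
(3,2) = 9 − 7 = 2 completes the 9 down.
(1,1) = 15 − 6 = 9 completes the 15 across.
(3,1) = 10 − 2 = 8 completes the 10 across.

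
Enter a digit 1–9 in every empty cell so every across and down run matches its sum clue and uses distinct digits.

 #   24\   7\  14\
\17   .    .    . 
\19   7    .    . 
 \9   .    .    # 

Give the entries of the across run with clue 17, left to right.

9 2 6

24 in 3 cells must be {7,8,9}; 7 in 3 cells must be {1,2,4}.
R2C2 = 4: the only remaining digit allowed by both the 19 across and the 7 down.
R2C3 = 19 − 11 = 8 completes the 19 across.
R3C1 = 8: the only remaining digit allowed by both the 9 across and the 24 down.
R3C2 = 9 − 8 = 1 completes the 9 across.
R1C1 = 24 − 15 = 9 completes the 24 down.
R1C2 = 7 − 5 = 2 completes the 7 down.
R1C3 = 17 − 11 = 6 completes the 17 across.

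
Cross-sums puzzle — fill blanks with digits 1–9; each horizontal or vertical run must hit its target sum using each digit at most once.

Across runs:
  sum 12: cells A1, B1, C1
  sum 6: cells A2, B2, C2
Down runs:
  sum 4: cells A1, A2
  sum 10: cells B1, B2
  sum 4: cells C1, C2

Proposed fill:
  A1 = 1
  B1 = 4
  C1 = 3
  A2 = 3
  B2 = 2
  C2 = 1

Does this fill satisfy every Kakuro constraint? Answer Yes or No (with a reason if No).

No — the down run B1–B2 sums to 6, not 10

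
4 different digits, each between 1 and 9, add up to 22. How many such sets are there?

4 distinct digits from 1–9 sum between 10 and 30.

11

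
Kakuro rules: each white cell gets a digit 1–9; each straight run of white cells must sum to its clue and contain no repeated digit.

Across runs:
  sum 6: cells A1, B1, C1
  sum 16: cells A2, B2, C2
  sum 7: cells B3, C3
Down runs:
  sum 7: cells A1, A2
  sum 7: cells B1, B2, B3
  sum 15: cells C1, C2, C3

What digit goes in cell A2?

5

6 in 3 cells must be {1,2,3}; 7 in 3 cells must be {1,2,4}.
Nothing is forced directly, so branch on A1, whose candidates are 1 or 2 or 3. If A1 = 1: that forces B1 = 2, C1 = 3, A2 = 6, B2 = 1, after which C2 would have to be in {9} for the 16 across but in {4,5,7,8} for the 15 down — contradiction. If A1 = 3: that forces A2 = 4, after which B2 would have to be in {3,5,7,9} for the 16 across but in {1,2,4} for the 7 down — contradiction. So A1 = 2.
Given what's placed, B1 must be 1 to fit the 6 across and 7 down.
C1 = 6 − 3 = 3 completes the 6 across.
A2 = 7 − 2 = 5 completes the 7 down.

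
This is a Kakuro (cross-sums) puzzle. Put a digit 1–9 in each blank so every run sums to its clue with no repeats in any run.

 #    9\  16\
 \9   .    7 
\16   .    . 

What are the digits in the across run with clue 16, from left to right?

7 9

16 in 2 cells must be {7,9}.
R1C1 = 9 − 7 = 2 completes the 9 across.
R2C1 = 9 − 2 = 7 completes the 9 down.
R2C2 = 16 − 7 = 9 completes the 16 across.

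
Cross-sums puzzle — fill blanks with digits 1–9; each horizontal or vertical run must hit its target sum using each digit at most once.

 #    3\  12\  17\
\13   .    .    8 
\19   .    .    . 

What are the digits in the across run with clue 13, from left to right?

1 4 8

3 in 2 cells must be {1,2}; 17 in 2 cells must be {8,9}.
The 19 across and the 3 down share only 2, so R2C1 = 2.
R2C3 = 17 − 8 = 9 completes the 17 down.
R1C1 = 3 − 2 = 1 completes the 3 down.
R1C2 = 13 − 9 = 4 completes the 13 across.
R2C2 = 19 − 11 = 8 completes the 19 across.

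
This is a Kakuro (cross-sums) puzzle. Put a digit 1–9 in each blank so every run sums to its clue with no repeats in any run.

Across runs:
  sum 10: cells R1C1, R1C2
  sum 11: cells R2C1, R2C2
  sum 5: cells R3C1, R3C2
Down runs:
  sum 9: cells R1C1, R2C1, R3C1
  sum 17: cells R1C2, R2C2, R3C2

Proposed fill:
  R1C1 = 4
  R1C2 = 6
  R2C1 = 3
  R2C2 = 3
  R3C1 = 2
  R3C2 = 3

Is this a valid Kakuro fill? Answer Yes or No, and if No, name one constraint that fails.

No — the across run R2C1–R2C2 sums to 6, not 11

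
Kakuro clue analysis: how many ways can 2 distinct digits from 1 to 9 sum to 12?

3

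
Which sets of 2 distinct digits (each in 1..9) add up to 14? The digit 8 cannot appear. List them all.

2 distinct digits from 1–9 sum between 3 and 17.
Dropping sets that contain 8.
Only one set works: {5,9}.

{5,9}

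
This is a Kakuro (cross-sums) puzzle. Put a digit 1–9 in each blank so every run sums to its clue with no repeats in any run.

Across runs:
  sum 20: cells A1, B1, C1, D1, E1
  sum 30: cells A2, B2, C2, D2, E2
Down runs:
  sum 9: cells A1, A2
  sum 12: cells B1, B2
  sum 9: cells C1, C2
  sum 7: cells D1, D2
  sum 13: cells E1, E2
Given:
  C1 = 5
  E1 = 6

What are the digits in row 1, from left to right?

3 4 5 2 6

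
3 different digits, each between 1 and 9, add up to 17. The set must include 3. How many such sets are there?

2

3 distinct digits from 1–9 sum between 6 and 24.
Keeping only sets containing 3.
Enumerating: {3,5,9}, {3,6,8}.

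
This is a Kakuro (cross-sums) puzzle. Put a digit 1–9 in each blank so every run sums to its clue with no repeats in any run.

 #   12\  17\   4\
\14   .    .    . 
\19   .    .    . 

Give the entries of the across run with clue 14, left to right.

5 8 1

17 in 2 cells must be {8,9}; 4 in 2 cells must be {1,3}.
The 19 across and the 4 down share only 3, so R2C3 = 3.
R1C3 = 4 − 3 = 1 completes the 4 down.
Given what's placed, R2C2 must be 9 to fit the 19 across and 17 down.
R1C2 = 17 − 9 = 8 completes the 17 down.
R2C1 = 19 − 12 = 7 completes the 19 across.
R1C1 = 14 − 9 = 5 completes the 14 across.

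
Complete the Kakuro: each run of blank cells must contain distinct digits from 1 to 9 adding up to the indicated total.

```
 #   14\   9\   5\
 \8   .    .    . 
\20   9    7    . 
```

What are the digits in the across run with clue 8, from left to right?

5 2 1

R1C1 = 14 − 9 = 5 completes the 14 down.
R1C2 = 9 − 7 = 2 completes the 9 down.
R1C3 = 8 − 7 = 1 completes the 8 across.
R2C3 = 20 − 16 = 4 completes the 20 across.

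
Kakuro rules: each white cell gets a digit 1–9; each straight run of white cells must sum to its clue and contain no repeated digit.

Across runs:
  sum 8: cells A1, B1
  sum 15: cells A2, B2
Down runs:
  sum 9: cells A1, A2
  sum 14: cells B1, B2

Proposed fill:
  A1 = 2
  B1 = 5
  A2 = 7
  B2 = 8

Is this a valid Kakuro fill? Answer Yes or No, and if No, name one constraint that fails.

No — the across run A1–B1 sums to 7, not 8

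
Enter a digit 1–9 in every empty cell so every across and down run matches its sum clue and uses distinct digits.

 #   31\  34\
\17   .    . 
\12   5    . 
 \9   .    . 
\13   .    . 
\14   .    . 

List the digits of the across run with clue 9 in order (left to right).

3, 6

17 in 2 cells must be {8,9}; 34 in 5 cells must be {4,6,7,8,9}.
R2C2 = 12 − 5 = 7 completes the 12 across.
Nothing is forced directly, so branch on R3C2, whose candidates are 4 or 6 or 8. If R3C2 = 4: then R3C1 would have to be in {5} for the 9 across but in {2,3,4,6,7,8,9} for the 31 down — contradiction. If R3C2 = 8: that forces R1C2 = 9, after which R3C1 would have to be in {1} for the 9 across but in {2,3,4,6,7,8,9} for the 31 down — contradiction. So R3C2 = 6.
R3C1 = 9 − 6 = 3 completes the 9 across.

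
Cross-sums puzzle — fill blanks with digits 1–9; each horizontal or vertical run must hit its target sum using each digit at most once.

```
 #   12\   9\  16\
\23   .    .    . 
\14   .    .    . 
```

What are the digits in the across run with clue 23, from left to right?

8 6 9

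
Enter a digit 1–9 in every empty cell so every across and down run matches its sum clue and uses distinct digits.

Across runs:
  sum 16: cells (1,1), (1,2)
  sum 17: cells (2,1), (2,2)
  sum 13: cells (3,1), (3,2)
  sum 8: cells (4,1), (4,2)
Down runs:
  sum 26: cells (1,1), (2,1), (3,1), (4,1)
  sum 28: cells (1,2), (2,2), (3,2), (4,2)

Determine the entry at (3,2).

16 in 2 cells must be {7,9}; 17 in 2 cells must be {8,9}.
Nothing is forced directly, so branch on (2,1), whose candidates are 8 or 9. If (2,1) = 8: that forces (2,2) = 9, (1,2) = 7, after which (4,2) would have to be in {1,2,3,5,6,7} for the 8 across but in {4,8} for the 28 down — contradiction. So (2,1) = 9.
Given what's placed, (1,1) must be 7 to fit the 16 across and 26 down.
(1,2) = 16 − 7 = 9 completes the 16 across.
(2,2) = 17 − 9 = 8 completes the 17 across.
No cell is forced outright now. (4,1) can only be 2 or 6 (the digits allowed by both its 8 across and its 26 down). If (4,1) = 6: that forces (3,1) = 4, after which (3,2) would have to be in {9} for the 13 across but in {4,5,6,7} for the 28 down — contradiction. So (4,1) = 2.
(3,1) = 26 − 18 = 8 completes the 26 down.
(3,2) = 13 − 8 = 5 completes the 13 across.

5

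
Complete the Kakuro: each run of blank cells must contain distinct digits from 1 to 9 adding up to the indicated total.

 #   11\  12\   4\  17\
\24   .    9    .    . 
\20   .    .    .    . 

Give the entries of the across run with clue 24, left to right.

4 9 3 8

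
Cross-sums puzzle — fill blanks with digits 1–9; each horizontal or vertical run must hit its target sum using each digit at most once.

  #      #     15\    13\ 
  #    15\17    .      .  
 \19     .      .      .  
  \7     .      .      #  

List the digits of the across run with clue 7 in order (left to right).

6 1

17 in 2 cells must be {8,9}.
The 7 across and the 15 down share only 6, so R3C1 = 6.
R3C2 = 7 − 6 = 1 completes the 7 across.
R2C1 = 15 − 6 = 9 completes the 15 down.
No cell is forced outright now. R2C2 can only be 6 or 8 (the digits allowed by both its 19 across and its 15 down). If R2C2 = 8: then R1C2 would have to be in {8,9} for the 17 across but in {6} for the 15 down — contradiction. So R2C2 = 6.
R1C2 = 15 − 7 = 8 completes the 15 down.
R1C3 = 17 − 8 = 9 completes the 17 across.
R2C3 = 19 − 15 = 4 completes the 19 across.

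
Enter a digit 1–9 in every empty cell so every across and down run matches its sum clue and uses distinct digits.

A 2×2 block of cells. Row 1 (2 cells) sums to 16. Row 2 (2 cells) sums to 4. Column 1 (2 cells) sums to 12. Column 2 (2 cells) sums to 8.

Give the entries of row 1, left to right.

16 in 2 cells must be {7,9}; 4 in 2 cells must be {1,3}.
The 16 across and the 8 down share only 7, so (1,2) = 7.
The 4 across and the 12 down share only 3, so (2,1) = 3.
(2,2) = 4 − 3 = 1 completes the 4 across.
(1,1) = 16 − 7 = 9 completes the 16 across.

9, 7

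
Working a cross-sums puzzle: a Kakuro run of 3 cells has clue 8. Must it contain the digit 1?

Yes

Every partition of 8 into 3 distinct digits includes 1: {1,2,5}, {1,3,4}.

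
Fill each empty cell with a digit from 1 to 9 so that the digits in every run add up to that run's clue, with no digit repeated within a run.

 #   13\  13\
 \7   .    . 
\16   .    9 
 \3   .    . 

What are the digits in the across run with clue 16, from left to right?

16 in 2 cells must be {7,9}; 3 in 2 cells must be {1,2}.
R2C1 = 16 − 9 = 7 completes the 16 across.
R3C2 = 1: the only remaining digit allowed by both the 3 across and the 13 down.
R1C2 = 13 − 10 = 3 completes the 13 down.
R3C1 = 3 − 1 = 2 completes the 3 across.
R1C1 = 7 − 3 = 4 completes the 7 across.

7 9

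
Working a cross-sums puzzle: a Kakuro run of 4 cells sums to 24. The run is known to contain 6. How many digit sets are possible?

4 distinct digits from 1–9 sum between 10 and 30.
Keeping only sets containing 6.
Enumerating: {1,6,8,9}, {2,6,7,9}, {3,6,7,8}, {4,5,6,9}.

4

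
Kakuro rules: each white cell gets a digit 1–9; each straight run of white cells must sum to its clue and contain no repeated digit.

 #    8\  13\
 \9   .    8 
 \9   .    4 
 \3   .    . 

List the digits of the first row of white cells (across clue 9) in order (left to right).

1 8

3 in 2 cells must be {1,2}.
R1C1 = 9 − 8 = 1 completes the 9 across.
R2C1 = 9 − 4 = 5 completes the 9 across.
R3C1 = 8 − 6 = 2 completes the 8 down.
R3C2 = 3 − 2 = 1 completes the 3 across.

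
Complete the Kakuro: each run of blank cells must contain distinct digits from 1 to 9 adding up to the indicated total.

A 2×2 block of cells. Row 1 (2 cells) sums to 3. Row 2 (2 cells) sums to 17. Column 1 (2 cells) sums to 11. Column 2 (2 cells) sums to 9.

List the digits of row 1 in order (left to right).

2, 1

3 in 2 cells must be {1,2}; 17 in 2 cells must be {8,9}.
The 3 across and the 11 down share only 2, so (1,1) = 2.
(1,2) = 3 − 2 = 1 completes the 3 across.
(2,1) = 11 − 2 = 9 completes the 11 down.
(2,2) = 17 − 9 = 8 completes the 17 across.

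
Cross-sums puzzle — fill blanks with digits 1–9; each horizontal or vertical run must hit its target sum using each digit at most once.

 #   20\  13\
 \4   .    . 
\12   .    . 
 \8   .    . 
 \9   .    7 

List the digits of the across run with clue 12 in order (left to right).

9, 3

4 in 2 cells must be {1,3}.
Given what's placed, R2C2 must be 3 to fit the 12 across and 13 down.
R4C1 = 9 − 7 = 2 completes the 9 across.
R1C2 = 1: the only remaining digit allowed by both the 4 across and the 13 down.
R2C1 = 12 − 3 = 9 completes the 12 across.
R3C2 = 13 − 11 = 2 completes the 13 down.
R1C1 = 4 − 1 = 3 completes the 4 across.
R3C1 = 8 − 2 = 6 completes the 8 across.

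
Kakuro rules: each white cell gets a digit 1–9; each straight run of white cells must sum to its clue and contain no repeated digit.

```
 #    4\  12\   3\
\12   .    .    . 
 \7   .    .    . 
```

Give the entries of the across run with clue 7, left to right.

7 in 3 cells must be {1,2,4}; 4 in 2 cells must be {1,3}; 3 in 2 cells must be {1,2}.
The 7 across and the 4 down share only 1, so R2C1 = 1.
Given what's placed, R2C2 must be 4 to fit the 7 across and 12 down.
R2C3 = 7 − 5 = 2 completes the 7 across.
R1C1 = 4 − 1 = 3 completes the 4 down.
R1C2 = 12 − 4 = 8 completes the 12 down.
R1C3 = 12 − 11 = 1 completes the 12 across.

1 4 2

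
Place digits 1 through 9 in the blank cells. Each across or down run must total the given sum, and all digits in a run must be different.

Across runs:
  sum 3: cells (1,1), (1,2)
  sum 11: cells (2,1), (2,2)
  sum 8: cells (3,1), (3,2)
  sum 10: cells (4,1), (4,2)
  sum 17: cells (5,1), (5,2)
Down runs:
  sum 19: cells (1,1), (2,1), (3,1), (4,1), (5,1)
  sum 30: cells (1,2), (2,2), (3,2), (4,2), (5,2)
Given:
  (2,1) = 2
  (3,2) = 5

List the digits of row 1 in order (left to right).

3 in 2 cells must be {1,2}; 17 in 2 cells must be {8,9}.
(1,1) = 1: the only remaining digit allowed by both the 3 across and the 19 down.
(1,2) = 3 − 1 = 2 completes the 3 across.

1 2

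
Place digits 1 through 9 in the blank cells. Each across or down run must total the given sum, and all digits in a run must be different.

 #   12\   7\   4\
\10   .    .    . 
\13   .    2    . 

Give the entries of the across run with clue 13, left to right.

8 2 3

4 in 2 cells must be {1,3}.
R1C2 = 7 − 2 = 5 completes the 7 down.
R2C3 = 3: the only remaining digit allowed by both the 13 across and the 4 down.
R1C3 = 4 − 3 = 1 completes the 4 down.
R2C1 = 13 − 5 = 8 completes the 13 across.
R1C1 = 10 − 6 = 4 completes the 10 across.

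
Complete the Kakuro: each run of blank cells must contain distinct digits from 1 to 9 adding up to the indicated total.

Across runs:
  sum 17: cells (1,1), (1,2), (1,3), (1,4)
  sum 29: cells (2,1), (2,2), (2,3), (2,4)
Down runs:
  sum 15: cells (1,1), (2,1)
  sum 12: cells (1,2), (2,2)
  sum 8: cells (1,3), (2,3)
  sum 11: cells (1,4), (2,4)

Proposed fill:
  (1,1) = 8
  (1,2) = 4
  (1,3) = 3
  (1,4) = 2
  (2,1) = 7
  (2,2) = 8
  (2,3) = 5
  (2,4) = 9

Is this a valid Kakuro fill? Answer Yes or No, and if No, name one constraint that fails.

Across: 8+4+3+2=17; 7+8+5+9=29. Down: 8+7=15; 4+8=12; 3+5=8; 2+9=11. No digit repeats within any run.

Yes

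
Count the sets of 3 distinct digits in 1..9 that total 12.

3 distinct digits from 1–9 sum between 6 and 24.

7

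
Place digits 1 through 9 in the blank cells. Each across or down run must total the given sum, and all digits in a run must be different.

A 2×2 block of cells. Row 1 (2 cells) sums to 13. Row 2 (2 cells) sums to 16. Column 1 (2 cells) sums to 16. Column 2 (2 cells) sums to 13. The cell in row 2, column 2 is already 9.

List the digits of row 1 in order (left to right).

16 in 2 cells must be {7,9}.
(1,2) = 13 − 9 = 4 completes the 13 down.
(2,1) = 16 − 9 = 7 completes the 16 across.
(1,1) = 13 − 4 = 9 completes the 13 across.

9, 4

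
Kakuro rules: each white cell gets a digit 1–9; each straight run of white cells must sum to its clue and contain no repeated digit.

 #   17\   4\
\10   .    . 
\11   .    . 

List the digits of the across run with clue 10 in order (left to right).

9 1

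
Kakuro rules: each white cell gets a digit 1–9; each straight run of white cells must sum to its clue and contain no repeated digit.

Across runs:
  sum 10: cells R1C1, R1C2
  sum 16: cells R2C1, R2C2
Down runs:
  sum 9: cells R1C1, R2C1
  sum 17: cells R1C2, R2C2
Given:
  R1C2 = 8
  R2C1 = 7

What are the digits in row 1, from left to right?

16 in 2 cells must be {7,9}; 17 in 2 cells must be {8,9}.
R1C1 = 10 − 8 = 2 completes the 10 across.
R2C2 = 16 − 7 = 9 completes the 16 across.

2 8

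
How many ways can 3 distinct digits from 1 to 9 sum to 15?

8

3 distinct digits from 1–9 sum between 6 and 24.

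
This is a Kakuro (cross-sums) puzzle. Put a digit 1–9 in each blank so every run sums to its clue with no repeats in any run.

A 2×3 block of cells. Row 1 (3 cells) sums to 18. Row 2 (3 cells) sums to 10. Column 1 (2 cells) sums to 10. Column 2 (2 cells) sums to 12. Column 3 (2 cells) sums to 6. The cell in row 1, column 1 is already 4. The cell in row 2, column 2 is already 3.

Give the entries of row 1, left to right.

4 9 5

(1,2) = 12 − 3 = 9 completes the 12 down.
(1,3) = 18 − 13 = 5 completes the 18 across.
(2,1) = 10 − 4 = 6 completes the 10 down.
(2,3) = 10 − 9 = 1 completes the 10 across.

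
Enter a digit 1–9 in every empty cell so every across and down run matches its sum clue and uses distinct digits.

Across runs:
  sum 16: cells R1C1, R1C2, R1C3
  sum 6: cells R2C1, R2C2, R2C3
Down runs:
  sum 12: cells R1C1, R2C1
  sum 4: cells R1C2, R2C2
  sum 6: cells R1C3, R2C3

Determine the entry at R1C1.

9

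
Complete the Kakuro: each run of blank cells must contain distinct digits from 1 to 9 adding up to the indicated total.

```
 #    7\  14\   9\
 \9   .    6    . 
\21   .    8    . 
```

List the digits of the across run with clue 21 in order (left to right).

6, 8, 7

Nothing is forced directly, so branch on R2C1, whose candidates are 4 or 6. If R2C1 = 4: then R1C1 would have to be in {1,2} for the 9 across but in {3} for the 7 down — contradiction. So R2C1 = 6.
R1C1 = 7 − 6 = 1 completes the 7 down.
R1C3 = 9 − 7 = 2 completes the 9 across.
R2C3 = 21 − 14 = 7 completes the 21 across.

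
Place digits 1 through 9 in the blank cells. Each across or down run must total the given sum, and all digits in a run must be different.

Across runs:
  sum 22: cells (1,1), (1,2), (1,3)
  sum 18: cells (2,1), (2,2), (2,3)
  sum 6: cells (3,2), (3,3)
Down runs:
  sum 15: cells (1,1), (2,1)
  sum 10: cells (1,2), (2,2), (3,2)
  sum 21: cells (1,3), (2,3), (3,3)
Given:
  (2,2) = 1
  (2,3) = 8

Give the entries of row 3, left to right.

(2,1) = 18 − 9 = 9 completes the 18 across.
Given what's placed, (3,3) must be 4 to fit the 6 across and 21 down.
(1,1) = 15 − 9 = 6 completes the 15 down.
Given what's placed, (1,2) must be 7 to fit the 22 across and 10 down.
(1,3) = 22 − 13 = 9 completes the 22 across.
(3,2) = 6 − 4 = 2 completes the 6 across.

2 4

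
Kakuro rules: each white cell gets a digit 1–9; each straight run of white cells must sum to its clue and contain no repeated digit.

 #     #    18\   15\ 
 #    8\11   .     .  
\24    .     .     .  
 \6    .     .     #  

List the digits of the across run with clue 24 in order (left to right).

24 in 3 cells must be {7,8,9}.
The 24 across and the 8 down share only 7, so R2C1 = 7.
R3C1 = 8 − 7 = 1 completes the 8 down.
R3C2 = 6 − 1 = 5 completes the 6 across.
R2C2 = 9: the only remaining digit allowed by both the 24 across and the 18 down.
R2C3 = 24 − 16 = 8 completes the 24 across.
R1C2 = 18 − 14 = 4 completes the 18 down.
R1C3 = 11 − 4 = 7 completes the 11 across.

7 9 8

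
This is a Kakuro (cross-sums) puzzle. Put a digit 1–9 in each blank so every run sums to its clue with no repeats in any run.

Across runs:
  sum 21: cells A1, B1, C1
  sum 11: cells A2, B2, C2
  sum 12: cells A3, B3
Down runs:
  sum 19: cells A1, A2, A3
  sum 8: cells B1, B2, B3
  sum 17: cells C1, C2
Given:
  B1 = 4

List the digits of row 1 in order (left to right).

8 4 9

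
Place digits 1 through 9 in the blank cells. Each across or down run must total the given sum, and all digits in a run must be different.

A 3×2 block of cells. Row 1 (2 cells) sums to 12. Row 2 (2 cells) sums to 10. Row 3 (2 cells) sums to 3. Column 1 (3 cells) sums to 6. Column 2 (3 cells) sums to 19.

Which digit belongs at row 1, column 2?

9

3 in 2 cells must be {1,2}; 6 in 3 cells must be {1,2,3}.
The 12 across and the 6 down share only 3, so (1,1) = 3.
(1,2) = 12 − 3 = 9 completes the 12 across.
Given what's placed, (3,2) must be 2 to fit the 3 across and 19 down.
(2,2) = 19 − 11 = 8 completes the 19 down.
(3,1) = 3 − 2 = 1 completes the 3 across.
(2,1) = 10 − 8 = 2 completes the 10 across.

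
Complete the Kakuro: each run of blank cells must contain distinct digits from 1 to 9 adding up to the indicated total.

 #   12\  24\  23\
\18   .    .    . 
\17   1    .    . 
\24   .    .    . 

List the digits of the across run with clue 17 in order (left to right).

1, 7, 9

24 in 3 cells must be {7,8,9}; 23 in 3 cells must be {6,8,9}.
Given what's placed, R2C3 must be 9 to fit the 17 across and 23 down.
Given what's placed, R3C3 must be 8 to fit the 24 across and 23 down.
R1C3 = 23 − 17 = 6 completes the 23 down.
R2C2 = 17 − 10 = 7 completes the 17 across.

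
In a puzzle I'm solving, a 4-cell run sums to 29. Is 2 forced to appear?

No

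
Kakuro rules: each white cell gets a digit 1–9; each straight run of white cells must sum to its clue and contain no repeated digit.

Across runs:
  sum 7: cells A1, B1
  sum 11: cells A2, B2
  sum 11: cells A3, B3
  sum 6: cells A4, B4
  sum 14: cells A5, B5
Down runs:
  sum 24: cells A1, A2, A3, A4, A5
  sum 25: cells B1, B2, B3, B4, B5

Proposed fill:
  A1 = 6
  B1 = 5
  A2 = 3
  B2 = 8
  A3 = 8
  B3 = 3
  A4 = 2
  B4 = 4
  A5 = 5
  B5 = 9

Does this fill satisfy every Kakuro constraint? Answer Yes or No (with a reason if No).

No — the across run A1–B1 sums to 11, not 7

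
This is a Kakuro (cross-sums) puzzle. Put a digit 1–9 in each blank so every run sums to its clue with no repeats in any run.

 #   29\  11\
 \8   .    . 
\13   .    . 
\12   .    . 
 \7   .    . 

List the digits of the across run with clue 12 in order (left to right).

9 3

29 in 4 cells must be {5,7,8,9}; 11 in 4 cells must be {1,2,3,5}.
Only 5 fits R2C2 under both its across sum 13 and down sum 11.
Given what's placed, R3C2 must be 3 to fit the 12 across and 11 down.
Intersecting the 7 across with the 29 down forces R4C1 = 5.
R4C2 = 7 − 5 = 2 completes the 7 across.
Given what's placed, R1C1 must be 7 to fit the 8 across and 29 down.
R1C2 = 8 − 7 = 1 completes the 8 across.
R2C1 = 13 − 5 = 8 completes the 13 across.
R3C1 = 12 − 3 = 9 completes the 12 across.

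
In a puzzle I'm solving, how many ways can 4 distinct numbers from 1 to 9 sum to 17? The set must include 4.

4

4 distinct digits from 1–9 sum between 10 and 30.
Keeping only sets containing 4.
Enumerating: {1,3,4,9}, {1,4,5,7}, {2,3,4,8}, {2,4,5,6}.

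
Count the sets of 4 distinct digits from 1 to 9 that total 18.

11

4 distinct digits from 1–9 sum between 10 and 30.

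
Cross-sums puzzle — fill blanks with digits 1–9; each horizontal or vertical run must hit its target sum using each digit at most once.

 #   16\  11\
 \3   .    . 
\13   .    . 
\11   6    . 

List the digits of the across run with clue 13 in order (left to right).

9, 4

3 in 2 cells must be {1,2}.
R3C2 = 11 − 6 = 5 completes the 11 across.
R1C2 = 2: the only remaining digit allowed by both the 3 across and the 11 down.
R2C2 = 11 − 7 = 4 completes the 11 down.
R1C1 = 3 − 2 = 1 completes the 3 across.
R2C1 = 13 − 4 = 9 completes the 13 across.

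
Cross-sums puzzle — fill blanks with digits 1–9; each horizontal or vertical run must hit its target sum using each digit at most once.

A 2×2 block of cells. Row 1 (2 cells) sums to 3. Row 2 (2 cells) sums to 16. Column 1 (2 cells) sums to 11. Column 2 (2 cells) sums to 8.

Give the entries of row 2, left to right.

3 in 2 cells must be {1,2}; 16 in 2 cells must be {7,9}.
The 3 across and the 11 down share only 2, so (1,1) = 2.
(1,2) = 3 − 2 = 1 completes the 3 across.
(2,1) = 11 − 2 = 9 completes the 11 down.
(2,2) = 16 − 9 = 7 completes the 16 across.

9 7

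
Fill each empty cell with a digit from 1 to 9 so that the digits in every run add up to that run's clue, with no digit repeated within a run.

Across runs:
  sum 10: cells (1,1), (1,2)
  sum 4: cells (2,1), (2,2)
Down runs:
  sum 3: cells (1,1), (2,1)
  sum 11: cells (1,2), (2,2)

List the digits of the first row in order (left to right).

2 8

4 in 2 cells must be {1,3}; 3 in 2 cells must be {1,2}.
The 4 across and the 3 down share only 1, so (2,1) = 1.
(2,2) = 4 − 1 = 3 completes the 4 across.
(1,1) = 3 − 1 = 2 completes the 3 down.
(1,2) = 10 − 2 = 8 completes the 10 across.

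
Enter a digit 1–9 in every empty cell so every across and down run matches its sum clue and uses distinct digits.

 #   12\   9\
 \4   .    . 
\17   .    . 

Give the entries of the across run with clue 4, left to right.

3, 1

4 in 2 cells must be {1,3}; 17 in 2 cells must be {8,9}.
The 4 across and the 12 down share only 3, so R1C1 = 3.
R1C2 = 4 − 3 = 1 completes the 4 across.
R2C1 = 12 − 3 = 9 completes the 12 down.
R2C2 = 17 − 9 = 8 completes the 17 across.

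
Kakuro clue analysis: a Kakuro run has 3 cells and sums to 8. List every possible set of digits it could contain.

{1,2,5}; {1,3,4}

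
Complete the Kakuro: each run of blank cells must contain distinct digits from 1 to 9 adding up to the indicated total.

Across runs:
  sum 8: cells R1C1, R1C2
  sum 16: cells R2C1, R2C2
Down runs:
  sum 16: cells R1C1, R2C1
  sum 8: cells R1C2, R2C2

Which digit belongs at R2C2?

16 in 2 cells must be {7,9}.
The 8 across and the 16 down share only 7, so R1C1 = 7.
R1C2 = 8 − 7 = 1 completes the 8 across.
R2C1 = 16 − 7 = 9 completes the 16 down.
R2C2 = 16 − 9 = 7 completes the 16 across.

7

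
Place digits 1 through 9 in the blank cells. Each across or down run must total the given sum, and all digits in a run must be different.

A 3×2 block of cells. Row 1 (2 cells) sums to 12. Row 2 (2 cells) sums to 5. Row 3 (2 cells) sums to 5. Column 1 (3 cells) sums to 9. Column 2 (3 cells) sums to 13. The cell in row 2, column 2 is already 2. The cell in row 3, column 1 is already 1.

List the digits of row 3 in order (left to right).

(2,1) = 5 − 2 = 3 completes the 5 across.
(3,2) = 5 − 1 = 4 completes the 5 across.
(1,1) = 9 − 4 = 5 completes the 9 down.
(1,2) = 12 − 5 = 7 completes the 12 across.

1, 4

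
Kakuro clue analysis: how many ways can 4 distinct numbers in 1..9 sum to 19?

4 distinct digits from 1–9 sum between 10 and 30.

11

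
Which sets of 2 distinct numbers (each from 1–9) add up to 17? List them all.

{8,9}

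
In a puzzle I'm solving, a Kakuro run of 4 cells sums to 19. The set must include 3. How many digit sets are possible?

4 distinct digits from 1–9 sum between 10 and 30.
Keeping only sets containing 3.
Enumerating: {1,3,6,9}, {1,3,7,8}, {2,3,5,9}, {2,3,6,8}, {3,4,5,7}.

5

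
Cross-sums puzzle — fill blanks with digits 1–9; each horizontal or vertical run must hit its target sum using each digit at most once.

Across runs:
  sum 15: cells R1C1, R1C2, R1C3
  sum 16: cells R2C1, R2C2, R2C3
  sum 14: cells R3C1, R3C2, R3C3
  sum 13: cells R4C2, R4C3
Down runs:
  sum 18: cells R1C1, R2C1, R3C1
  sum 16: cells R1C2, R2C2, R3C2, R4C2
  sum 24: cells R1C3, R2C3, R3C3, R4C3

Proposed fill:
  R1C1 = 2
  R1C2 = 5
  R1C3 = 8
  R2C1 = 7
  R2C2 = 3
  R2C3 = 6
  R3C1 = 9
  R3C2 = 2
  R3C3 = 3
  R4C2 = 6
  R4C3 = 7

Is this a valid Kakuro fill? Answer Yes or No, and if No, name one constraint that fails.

Yes

Across: 2+5+8=15; 7+3+6=16; 9+2+3=14; 6+7=13. Down: 2+7+9=18; 5+3+2+6=16; 8+6+3+7=24. No digit repeats within any run.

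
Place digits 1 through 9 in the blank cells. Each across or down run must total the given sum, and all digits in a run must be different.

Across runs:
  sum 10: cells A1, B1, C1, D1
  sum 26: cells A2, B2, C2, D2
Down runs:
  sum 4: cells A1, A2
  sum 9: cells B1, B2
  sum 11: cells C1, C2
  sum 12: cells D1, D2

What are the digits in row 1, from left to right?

1 3 2 4

10 in 4 cells must be {1,2,3,4}; 4 in 2 cells must be {1,3}.
Only 3 fits A2 under both its across sum 26 and down sum 4.
A1 = 4 − 3 = 1 completes the 4 down.
Nothing is forced directly, so branch on B2, whose candidates are 6 or 8. If B2 = 8: then B1 would have to be in {2,3,4} for the 10 across but in {1} for the 9 down — contradiction. So B2 = 6.
B1 = 9 − 6 = 3 completes the 9 down.
D1 = 4: the only remaining digit allowed by both the 10 across and the 12 down.
D2 = 12 − 4 = 8 completes the 12 down.
C1 = 10 − 8 = 2 completes the 10 across.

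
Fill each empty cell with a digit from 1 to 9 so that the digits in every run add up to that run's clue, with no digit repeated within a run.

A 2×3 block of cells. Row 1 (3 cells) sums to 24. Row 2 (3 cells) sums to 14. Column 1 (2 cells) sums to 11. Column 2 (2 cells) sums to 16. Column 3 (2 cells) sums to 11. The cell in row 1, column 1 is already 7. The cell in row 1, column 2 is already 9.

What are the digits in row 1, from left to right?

24 in 3 cells must be {7,8,9}; 16 in 2 cells must be {7,9}.
(1,3) = 24 − 16 = 8 completes the 24 across.
(2,1) = 11 − 7 = 4 completes the 11 down.
(2,2) = 16 − 9 = 7 completes the 16 down.
(2,3) = 14 − 11 = 3 completes the 14 across.

7, 9, 8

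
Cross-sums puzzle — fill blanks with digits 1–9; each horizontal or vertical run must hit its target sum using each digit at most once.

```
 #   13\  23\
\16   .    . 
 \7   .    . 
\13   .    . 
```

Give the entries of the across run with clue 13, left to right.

16 in 2 cells must be {7,9}; 23 in 3 cells must be {6,8,9}.
The 16 across and the 23 down share only 9, so R1C2 = 9.
Given what's placed, R2C2 must be 6 to fit the 7 across and 23 down.
R3C2 = 23 − 15 = 8 completes the 23 down.
R1C1 = 16 − 9 = 7 completes the 16 across.
R2C1 = 7 − 6 = 1 completes the 7 across.
R3C1 = 13 − 8 = 5 completes the 13 across.

5 8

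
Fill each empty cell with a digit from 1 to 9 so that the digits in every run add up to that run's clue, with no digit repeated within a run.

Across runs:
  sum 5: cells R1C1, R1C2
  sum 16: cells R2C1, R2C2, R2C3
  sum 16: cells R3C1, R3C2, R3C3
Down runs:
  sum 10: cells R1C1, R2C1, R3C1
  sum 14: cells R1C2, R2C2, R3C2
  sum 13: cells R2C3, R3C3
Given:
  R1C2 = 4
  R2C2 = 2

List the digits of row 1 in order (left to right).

R1C1 = 5 − 4 = 1 completes the 5 across.
R3C2 = 14 − 6 = 8 completes the 14 down.
No cell is forced outright now. R2C1 can only be 5 or 6 (the digits allowed by both its 16 across and its 10 down). If R2C1 = 5: that forces R2C3 = 9, after which R3C1 would have to be in {1,2,3,5,6,7} for the 16 across but in {4} for the 10 down — contradiction. So R2C1 = 6.
R2C3 = 16 − 8 = 8 completes the 16 across.
R3C1 = 10 − 7 = 3 completes the 10 down.
R3C3 = 16 − 11 = 5 completes the 16 across.

1 4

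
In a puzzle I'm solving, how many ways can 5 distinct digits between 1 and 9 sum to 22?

9

5 distinct digits from 1–9 sum between 15 and 35.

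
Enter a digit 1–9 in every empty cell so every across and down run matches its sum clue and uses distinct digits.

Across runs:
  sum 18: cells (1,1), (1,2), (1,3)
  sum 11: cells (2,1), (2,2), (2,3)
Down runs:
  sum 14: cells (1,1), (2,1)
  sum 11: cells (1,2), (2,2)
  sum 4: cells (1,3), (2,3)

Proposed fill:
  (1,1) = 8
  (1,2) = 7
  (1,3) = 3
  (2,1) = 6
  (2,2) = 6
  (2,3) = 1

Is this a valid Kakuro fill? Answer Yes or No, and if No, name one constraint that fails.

No — the across run (2,1)–(2,3) sums to 13, not 11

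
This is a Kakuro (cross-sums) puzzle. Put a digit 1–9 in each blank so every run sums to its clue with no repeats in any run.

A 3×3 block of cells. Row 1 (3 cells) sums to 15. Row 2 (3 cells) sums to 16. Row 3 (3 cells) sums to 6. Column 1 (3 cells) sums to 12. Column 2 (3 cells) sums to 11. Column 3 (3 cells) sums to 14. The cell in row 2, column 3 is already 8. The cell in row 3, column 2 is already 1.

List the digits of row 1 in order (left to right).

8 3 4

6 in 3 cells must be {1,2,3}.
(3,3) = 2: the only remaining digit allowed by both the 6 across and the 14 down.
(1,3) = 14 − 10 = 4 completes the 14 down.
(3,1) = 6 − 3 = 3 completes the 6 across.
Nothing is forced directly, so branch on (1,1), whose candidates are 2 or 5 or 8. If (1,1) = 2: then (1,2) would have to be in {9} for the 15 across but in {2,3,4,6,7,8} for the 11 down — contradiction. If (1,1) = 5: that forces (1,2) = 6, after which (2,1) would have to be in {1,2,3,5,6,7} for the 16 across but in {4} for the 12 down — contradiction. So (1,1) = 8.
(1,2) = 15 − 12 = 3 completes the 15 across.
(2,1) = 12 − 11 = 1 completes the 12 down.
(2,2) = 16 − 9 = 7 completes the 16 across.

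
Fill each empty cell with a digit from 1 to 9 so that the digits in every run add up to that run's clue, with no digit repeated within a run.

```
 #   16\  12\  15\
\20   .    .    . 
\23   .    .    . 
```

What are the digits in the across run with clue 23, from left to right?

23 in 3 cells must be {6,8,9}; 16 in 2 cells must be {7,9}.
The 23 across and the 16 down share only 9, so R2C1 = 9.
Given what's placed, R2C2 must be 8 to fit the 23 across and 12 down.
R2C3 = 23 − 17 = 6 completes the 23 across.
R1C1 = 16 − 9 = 7 completes the 16 down.
R1C2 = 12 − 8 = 4 completes the 12 down.
R1C3 = 20 − 11 = 9 completes the 20 across.

9, 8, 6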